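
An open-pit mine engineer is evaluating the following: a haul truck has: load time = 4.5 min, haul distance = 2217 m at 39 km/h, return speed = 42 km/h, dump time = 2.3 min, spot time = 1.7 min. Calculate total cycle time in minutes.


Convert haul speed to m/min: 39 * 1000/60 = 650 m/min
Haul time = 2217 / 650 = 3.410769231 min
Convert return speed to m/min: 42 * 1000/60 = 700 m/min
Return time = 2217 / 700 = 3.167142857 min
Total cycle time:
= 4.5 + 3.410769231 + 2.3 + 3.167142857 + 1.7
= 15.0779 min

15.0779 min


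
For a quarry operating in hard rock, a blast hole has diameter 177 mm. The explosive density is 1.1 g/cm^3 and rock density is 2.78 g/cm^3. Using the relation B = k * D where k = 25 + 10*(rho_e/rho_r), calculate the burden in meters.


First, compute k:
rho_e / rho_r = 1.1 / 2.78 = 0.3956834532
k = 25 + 10 * 0.3956834532 = 28.95683453
Then, compute burden:
B = k * D / 1000 = 28.95683453 * 177 / 1000
= 5125.359712 / 1000
= 5.1254 m

5.1254 m


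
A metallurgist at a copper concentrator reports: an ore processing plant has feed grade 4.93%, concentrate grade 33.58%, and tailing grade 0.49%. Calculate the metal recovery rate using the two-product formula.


Using the two-product formula:
R = 100 * c * (f - t) / (f * (c - t))
Numerator = 100 * 33.58 * (4.93 - 0.49)
= 100 * 33.58 * 4.44
= 14909.52
Denominator = 4.93 * (33.58 - 0.49)
= 4.93 * 33.09
= 163.1337
R = 14909.52 / 163.1337
= 91.3945%

91.3945%


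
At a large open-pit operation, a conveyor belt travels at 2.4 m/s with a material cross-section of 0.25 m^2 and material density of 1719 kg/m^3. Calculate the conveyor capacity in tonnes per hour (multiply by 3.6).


Volumetric flow = speed * area
= 2.4 * 0.25 = 0.6 m^3/s
Mass flow = volumetric * density
= 0.6 * 1719 = 1031.4 kg/s
Convert to t/h: multiply by 3.6
Capacity = 1031.4 * 3.6
= 3713.04 t/h

3713.04 t/h


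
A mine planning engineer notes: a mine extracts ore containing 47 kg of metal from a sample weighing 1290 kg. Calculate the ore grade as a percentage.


3.6434%

Ore grade = (metal mass / ore mass) * 100
= (47 / 1290) * 100
= 0.03643410853 * 100
= 3.6434%


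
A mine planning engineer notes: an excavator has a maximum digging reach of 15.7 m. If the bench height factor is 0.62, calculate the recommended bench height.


Bench height = reach * factor
= 15.7 * 0.62
= 9.734 m

9.734 m


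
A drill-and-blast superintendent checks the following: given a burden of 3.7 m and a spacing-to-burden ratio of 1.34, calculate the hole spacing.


4.958 m

Spacing = burden * ratio
= 3.7 * 1.34
= 4.958 m


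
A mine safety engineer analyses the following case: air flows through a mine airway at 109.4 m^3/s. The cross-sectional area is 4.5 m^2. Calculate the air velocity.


24.3111 m/s

Velocity = flow rate / cross-sectional area
= 109.4 / 4.5
= 24.3111 m/s


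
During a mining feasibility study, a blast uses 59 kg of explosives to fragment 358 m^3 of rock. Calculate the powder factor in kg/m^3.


0.1648 kg/m^3

Powder factor = explosive mass / rock volume
= 59 / 358
= 0.1648 kg/m^3


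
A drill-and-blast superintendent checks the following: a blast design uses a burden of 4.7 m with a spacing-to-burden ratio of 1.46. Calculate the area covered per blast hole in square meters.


First, find the spacing:
Spacing = burden * ratio = 4.7 * 1.46
= 6.862 m
Then, calculate the area:
Area = burden * spacing = 4.7 * 6.862
= 32.2514 m^2

32.2514 m^2


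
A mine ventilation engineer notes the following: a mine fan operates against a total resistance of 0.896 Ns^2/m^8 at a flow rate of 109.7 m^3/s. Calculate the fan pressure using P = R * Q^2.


10782.5446 Pa

Compute Q^2:
Q^2 = 109.7^2 = 12034.09
Compute pressure:
P = R * Q^2 = 0.896 * 12034.09
= 10782.5446 Pa


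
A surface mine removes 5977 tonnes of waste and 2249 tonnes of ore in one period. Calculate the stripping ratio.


2.6576

Stripping ratio = waste tonnage / ore tonnage
= 5977 / 2249
= 2.6576


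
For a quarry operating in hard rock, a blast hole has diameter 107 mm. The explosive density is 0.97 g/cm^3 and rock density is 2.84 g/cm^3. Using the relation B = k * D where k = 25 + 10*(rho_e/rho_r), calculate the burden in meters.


First, compute k:
rho_e / rho_r = 0.97 / 2.84 = 0.3415492958
k = 25 + 10 * 0.3415492958 = 28.41549296
Then, compute burden:
B = k * D / 1000 = 28.41549296 * 107 / 1000
= 3040.457746 / 1000
= 3.0405 m

3.0405 m


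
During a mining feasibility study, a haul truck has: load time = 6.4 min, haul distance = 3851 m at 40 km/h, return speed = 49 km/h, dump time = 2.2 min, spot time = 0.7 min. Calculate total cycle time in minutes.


19.792 min

Convert haul speed to m/min: 40 * 1000/60 = 666.6666667 m/min
Haul time = 3851 / 666.6666667 = 5.7765 min
Convert return speed to m/min: 49 * 1000/60 = 816.6666667 m/min
Return time = 3851 / 816.6666667 = 4.715510204 min
Total cycle time:
= 6.4 + 5.7765 + 2.2 + 4.715510204 + 0.7
= 19.792 min


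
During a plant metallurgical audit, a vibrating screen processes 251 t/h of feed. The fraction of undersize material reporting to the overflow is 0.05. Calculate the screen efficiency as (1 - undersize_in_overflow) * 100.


Screen efficiency = (1 - fraction of undersize in overflow) * 100
= (1 - 0.05) * 100
= 0.95 * 100
= 95.0%

95.0%


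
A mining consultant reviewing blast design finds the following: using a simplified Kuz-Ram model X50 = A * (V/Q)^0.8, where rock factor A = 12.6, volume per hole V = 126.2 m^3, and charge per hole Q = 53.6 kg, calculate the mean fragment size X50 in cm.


24.9969 cm

Compute V/Q:
V/Q = 126.2 / 53.6 = 2.354477612
Raise to the power 0.8:
(V/Q)^0.8 = 2.354477612^0.8 = 1.983881156
Multiply by A:
X50 = 12.6 * 1.983881156
= 24.9969 cm


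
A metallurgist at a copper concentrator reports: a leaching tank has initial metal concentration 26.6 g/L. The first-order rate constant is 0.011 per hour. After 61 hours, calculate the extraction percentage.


48.8803%

Compute the exponent:
-k * t = -0.011 * 61 = -0.671
Remaining concentration:
C = 26.6 * exp(-0.671)
= 26.6 * 0.511197125
= 13.59784352 g/L
Extracted = 26.6 - 13.59784352 = 13.00215648 g/L
Extraction % = 13.00215648 / 26.6 * 100
= 48.8803%


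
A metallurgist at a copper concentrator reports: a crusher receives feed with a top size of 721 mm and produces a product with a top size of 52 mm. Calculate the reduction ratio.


Reduction ratio = feed size / product size
= 721 / 52
= 13.8654

13.8654


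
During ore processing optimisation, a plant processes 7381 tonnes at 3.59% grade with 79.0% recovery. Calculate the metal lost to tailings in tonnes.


55.6454 tonnes

Total metal in feed:
= 7381 * 3.59 / 100 = 264.9779 tonnes
Metal recovered:
= 264.9779 * 79.0 / 100 = 209.332541 tonnes
Metal lost to tailings:
= 264.9779 - 209.332541
= 55.6454 tonnes


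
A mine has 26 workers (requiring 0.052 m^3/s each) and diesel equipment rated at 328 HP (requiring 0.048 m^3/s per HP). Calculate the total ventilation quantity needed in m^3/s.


17.096 m^3/s

Airflow for workers:
Q_people = 26 * 0.052 = 1.352 m^3/s
Airflow for diesel equipment:
Q_diesel = 328 * 0.048 = 15.744 m^3/s
Total ventilation:
Q_total = 1.352 + 15.744
= 17.096 m^3/s


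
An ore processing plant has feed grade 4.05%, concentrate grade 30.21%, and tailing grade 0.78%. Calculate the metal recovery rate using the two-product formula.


82.8807%

Using the two-product formula:
R = 100 * c * (f - t) / (f * (c - t))
Numerator = 100 * 30.21 * (4.05 - 0.78)
= 100 * 30.21 * 3.27
= 9878.67
Denominator = 4.05 * (30.21 - 0.78)
= 4.05 * 29.43
= 119.1915
R = 9878.67 / 119.1915
= 82.8807%


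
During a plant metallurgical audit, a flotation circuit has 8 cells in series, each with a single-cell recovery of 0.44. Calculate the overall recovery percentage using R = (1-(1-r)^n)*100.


Complement of single-cell recovery:
1 - r = 1 - 0.44 = 0.56
Raise to power n:
(1 - r)^8 = 0.56^8 = 0.009671731157
Overall recovery:
R = (1 - 0.009671731157) * 100
= 99.0328%

99.0328%


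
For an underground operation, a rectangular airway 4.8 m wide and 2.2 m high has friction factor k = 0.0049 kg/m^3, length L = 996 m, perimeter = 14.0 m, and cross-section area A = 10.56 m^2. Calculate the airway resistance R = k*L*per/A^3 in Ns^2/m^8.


0.058 Ns^2/m^8

Compute the numerator:
k * L * per = 0.0049 * 996 * 14.0
= 68.3256
Compute the denominator:
A^3 = 10.56^3 = 1177.583616
Resistance:
R = 68.3256 / 1177.583616
= 0.058 Ns^2/m^8


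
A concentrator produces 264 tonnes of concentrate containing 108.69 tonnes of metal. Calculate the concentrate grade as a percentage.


Grade = (metal in concentrate / concentrate mass) * 100
= (108.69 / 264) * 100
= 0.4117045455 * 100
= 41.1705%

41.1705%


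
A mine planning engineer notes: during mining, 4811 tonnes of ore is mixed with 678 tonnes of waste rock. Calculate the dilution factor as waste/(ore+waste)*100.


Total material = ore + waste
= 4811 + 678 = 5489 tonnes
Dilution = waste / total * 100
= 678 / 5489 * 100
= 0.1235197668 * 100
= 12.352%

12.352%


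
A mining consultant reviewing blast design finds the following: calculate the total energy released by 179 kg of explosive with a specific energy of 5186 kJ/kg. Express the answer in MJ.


Energy = mass * specific_energy / 1000
= 179 * 5186 / 1000
= 928294 / 1000
= 928.294 MJ

928.294 MJ


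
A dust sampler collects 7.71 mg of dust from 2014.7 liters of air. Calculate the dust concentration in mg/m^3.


3.8269 mg/m^3

Convert liters to m^3: 1 m^3 = 1000 L
Concentration = mass / volume * 1000
= 7.71 / 2014.7 * 1000
= 0.003826872487 * 1000
= 3.8269 mg/m^3


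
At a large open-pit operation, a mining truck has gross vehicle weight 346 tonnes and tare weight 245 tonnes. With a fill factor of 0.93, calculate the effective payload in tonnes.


93.93 tonnes

Maximum payload = gross - tare
= 346 - 245 = 101 tonnes
Effective payload = max payload * fill factor
= 101 * 0.93
= 93.93 tonnes


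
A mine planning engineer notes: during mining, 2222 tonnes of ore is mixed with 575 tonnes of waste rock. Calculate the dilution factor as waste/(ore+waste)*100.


Total material = ore + waste
= 2222 + 575 = 2797 tonnes
Dilution = waste / total * 100
= 575 / 2797 * 100
= 0.2055774044 * 100
= 20.5577%

20.5577%


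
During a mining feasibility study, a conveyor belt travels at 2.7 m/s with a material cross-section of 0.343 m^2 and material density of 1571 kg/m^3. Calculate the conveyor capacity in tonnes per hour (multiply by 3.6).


5237.6512 t/h

Volumetric flow = speed * area
= 2.7 * 0.343 = 0.9261 m^3/s
Mass flow = volumetric * density
= 0.9261 * 1571 = 1454.9031 kg/s
Convert to t/h: multiply by 3.6
Capacity = 1454.9031 * 3.6
= 5237.6512 t/h


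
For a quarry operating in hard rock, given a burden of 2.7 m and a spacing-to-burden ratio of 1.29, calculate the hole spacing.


3.483 m

Spacing = burden * ratio
= 2.7 * 1.29
= 3.483 m


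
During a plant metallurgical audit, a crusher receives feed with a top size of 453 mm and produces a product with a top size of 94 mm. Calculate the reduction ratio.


Reduction ratio = feed size / product size
= 453 / 94
= 4.8191

4.8191


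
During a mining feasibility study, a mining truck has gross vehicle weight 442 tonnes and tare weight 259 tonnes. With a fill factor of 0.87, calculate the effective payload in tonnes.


Maximum payload = gross - tare
= 442 - 259 = 183 tonnes
Effective payload = max payload * fill factor
= 183 * 0.87
= 159.21 tonnes

159.21 tonnes


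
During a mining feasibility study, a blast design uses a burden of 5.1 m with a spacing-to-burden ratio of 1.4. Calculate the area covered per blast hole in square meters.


First, find the spacing:
Spacing = burden * ratio = 5.1 * 1.4
= 7.14 m
Then, calculate the area:
Area = burden * spacing = 5.1 * 7.14
= 36.414 m^2

36.414 m^2


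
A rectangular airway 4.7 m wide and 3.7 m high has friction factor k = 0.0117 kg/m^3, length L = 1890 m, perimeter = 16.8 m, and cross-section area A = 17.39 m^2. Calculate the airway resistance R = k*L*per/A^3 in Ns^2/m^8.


Compute the numerator:
k * L * per = 0.0117 * 1890 * 16.8
= 371.4984
Compute the denominator:
A^3 = 17.39^3 = 5258.946419
Resistance:
R = 371.4984 / 5258.946419
= 0.0706 Ns^2/m^8

0.0706 Ns^2/m^8


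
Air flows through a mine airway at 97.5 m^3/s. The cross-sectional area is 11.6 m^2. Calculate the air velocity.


Velocity = flow rate / cross-sectional area
= 97.5 / 11.6
= 8.4052 m/s

8.4052 m/s


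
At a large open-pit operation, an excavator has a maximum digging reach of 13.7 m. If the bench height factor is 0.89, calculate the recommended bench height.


Bench height = reach * factor
= 13.7 * 0.89
= 12.193 m

12.193 m


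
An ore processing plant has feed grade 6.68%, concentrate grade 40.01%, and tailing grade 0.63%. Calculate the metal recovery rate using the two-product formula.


92.0178%

Using the two-product formula:
R = 100 * c * (f - t) / (f * (c - t))
Numerator = 100 * 40.01 * (6.68 - 0.63)
= 100 * 40.01 * 6.05
= 24206.05
Denominator = 6.68 * (40.01 - 0.63)
= 6.68 * 39.38
= 263.0584
R = 24206.05 / 263.0584
= 92.0178%


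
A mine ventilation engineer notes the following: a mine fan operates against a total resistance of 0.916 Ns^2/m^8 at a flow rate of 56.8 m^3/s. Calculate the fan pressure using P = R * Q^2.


2955.2358 Pa

Compute Q^2:
Q^2 = 56.8^2 = 3226.24
Compute pressure:
P = R * Q^2 = 0.916 * 3226.24
= 2955.2358 Pa


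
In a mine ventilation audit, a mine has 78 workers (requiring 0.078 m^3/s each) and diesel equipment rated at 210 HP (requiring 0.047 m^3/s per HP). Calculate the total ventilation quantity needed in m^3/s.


15.954 m^3/s

Airflow for workers:
Q_people = 78 * 0.078 = 6.084 m^3/s
Airflow for diesel equipment:
Q_diesel = 210 * 0.047 = 9.87 m^3/s
Total ventilation:
Q_total = 6.084 + 9.87
= 15.954 m^3/s


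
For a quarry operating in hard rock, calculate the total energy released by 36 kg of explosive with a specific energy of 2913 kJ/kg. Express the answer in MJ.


Energy = mass * specific_energy / 1000
= 36 * 2913 / 1000
= 104868 / 1000
= 104.868 MJ

104.868 MJ


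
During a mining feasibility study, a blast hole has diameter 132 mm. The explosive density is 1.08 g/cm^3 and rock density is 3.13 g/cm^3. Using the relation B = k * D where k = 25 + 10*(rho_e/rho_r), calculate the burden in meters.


3.7555 m

First, compute k:
rho_e / rho_r = 1.08 / 3.13 = 0.3450479233
k = 25 + 10 * 0.3450479233 = 28.45047923
Then, compute burden:
B = k * D / 1000 = 28.45047923 * 132 / 1000
= 3755.463259 / 1000
= 3.7555 m


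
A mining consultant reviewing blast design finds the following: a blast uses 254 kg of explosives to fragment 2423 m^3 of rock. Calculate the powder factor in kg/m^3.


Powder factor = explosive mass / rock volume
= 254 / 2423
= 0.1048 kg/m^3

0.1048 kg/m^3


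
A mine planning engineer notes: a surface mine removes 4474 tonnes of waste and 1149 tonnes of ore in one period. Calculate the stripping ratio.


Stripping ratio = waste tonnage / ore tonnage
= 4474 / 1149
= 3.8938

3.8938


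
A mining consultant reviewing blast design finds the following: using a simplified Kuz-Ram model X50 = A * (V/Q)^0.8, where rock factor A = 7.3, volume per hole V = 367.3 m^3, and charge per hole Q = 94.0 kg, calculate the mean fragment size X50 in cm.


21.7189 cm

Compute V/Q:
V/Q = 367.3 / 94.0 = 3.907446809
Raise to the power 0.8:
(V/Q)^0.8 = 3.907446809^0.8 = 2.975188316
Multiply by A:
X50 = 7.3 * 2.975188316
= 21.7189 cm


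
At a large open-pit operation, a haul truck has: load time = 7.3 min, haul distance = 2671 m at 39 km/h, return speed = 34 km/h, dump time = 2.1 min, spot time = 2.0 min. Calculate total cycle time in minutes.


20.2228 min

Convert haul speed to m/min: 39 * 1000/60 = 650 m/min
Haul time = 2671 / 650 = 4.109230769 min
Convert return speed to m/min: 34 * 1000/60 = 566.6666667 m/min
Return time = 2671 / 566.6666667 = 4.713529412 min
Total cycle time:
= 7.3 + 4.109230769 + 2.1 + 4.713529412 + 2.0
= 20.2228 min


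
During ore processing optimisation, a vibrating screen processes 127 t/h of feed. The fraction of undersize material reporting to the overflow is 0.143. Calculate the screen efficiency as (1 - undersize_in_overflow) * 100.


85.7%

Screen efficiency = (1 - fraction of undersize in overflow) * 100
= (1 - 0.143) * 100
= 0.857 * 100
= 85.7%


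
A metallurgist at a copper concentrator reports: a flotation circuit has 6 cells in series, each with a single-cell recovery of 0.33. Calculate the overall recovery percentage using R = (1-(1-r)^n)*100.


90.9542%

Complement of single-cell recovery:
1 - r = 1 - 0.33 = 0.67
Raise to power n:
(1 - r)^6 = 0.67^6 = 0.09045838217
Overall recovery:
R = (1 - 0.09045838217) * 100
= 90.9542%


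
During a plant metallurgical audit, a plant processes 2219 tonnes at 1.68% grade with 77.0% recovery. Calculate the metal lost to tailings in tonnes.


8.5742 tonnes

Total metal in feed:
= 2219 * 1.68 / 100 = 37.2792 tonnes
Metal recovered:
= 37.2792 * 77.0 / 100 = 28.704984 tonnes
Metal lost to tailings:
= 37.2792 - 28.704984
= 8.5742 tonnes


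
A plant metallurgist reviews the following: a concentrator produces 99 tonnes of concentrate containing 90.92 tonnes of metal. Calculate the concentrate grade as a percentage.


Grade = (metal in concentrate / concentrate mass) * 100
= (90.92 / 99) * 100
= 0.9183838384 * 100
= 91.8384%

91.8384%


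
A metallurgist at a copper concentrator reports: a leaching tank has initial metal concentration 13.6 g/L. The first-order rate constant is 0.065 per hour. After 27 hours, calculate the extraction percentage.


Compute the exponent:
-k * t = -0.065 * 27 = -1.755
Remaining concentration:
C = 13.6 * exp(-1.755)
= 13.6 * 0.1729072423
= 2.351538495 g/L
Extracted = 13.6 - 2.351538495 = 11.2484615 g/L
Extraction % = 11.2484615 / 13.6 * 100
= 82.7093%

82.7093%


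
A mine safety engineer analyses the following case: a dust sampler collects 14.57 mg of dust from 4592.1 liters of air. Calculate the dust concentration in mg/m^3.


3.1728 mg/m^3

Convert liters to m^3: 1 m^3 = 1000 L
Concentration = mass / volume * 1000
= 14.57 / 4592.1 * 1000
= 0.003172840313 * 1000
= 3.1728 mg/m^3


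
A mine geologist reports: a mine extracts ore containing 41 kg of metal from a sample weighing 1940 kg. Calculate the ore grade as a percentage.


2.1134%

Ore grade = (metal mass / ore mass) * 100
= (41 / 1940) * 100
= 0.02113402062 * 100
= 2.1134%


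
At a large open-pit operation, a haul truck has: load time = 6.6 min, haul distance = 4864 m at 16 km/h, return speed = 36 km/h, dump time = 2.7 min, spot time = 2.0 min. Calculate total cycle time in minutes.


37.6467 min

Convert haul speed to m/min: 16 * 1000/60 = 266.6666667 m/min
Haul time = 4864 / 266.6666667 = 18.24 min
Convert return speed to m/min: 36 * 1000/60 = 600 m/min
Return time = 4864 / 600 = 8.106666667 min
Total cycle time:
= 6.6 + 18.24 + 2.7 + 8.106666667 + 2.0
= 37.6467 min


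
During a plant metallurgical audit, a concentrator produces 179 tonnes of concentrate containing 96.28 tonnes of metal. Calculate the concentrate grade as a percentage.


53.7877%

Grade = (metal in concentrate / concentrate mass) * 100
= (96.28 / 179) * 100
= 0.537877095 * 100
= 53.7877%


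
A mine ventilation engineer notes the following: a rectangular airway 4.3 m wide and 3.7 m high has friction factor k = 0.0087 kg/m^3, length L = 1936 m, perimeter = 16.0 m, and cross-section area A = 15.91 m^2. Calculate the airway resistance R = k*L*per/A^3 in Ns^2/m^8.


Compute the numerator:
k * L * per = 0.0087 * 1936 * 16.0
= 269.4912
Compute the denominator:
A^3 = 15.91^3 = 4027.268071
Resistance:
R = 269.4912 / 4027.268071
= 0.0669 Ns^2/m^8

0.0669 Ns^2/m^8


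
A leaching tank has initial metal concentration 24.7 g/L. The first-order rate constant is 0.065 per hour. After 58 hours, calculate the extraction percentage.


97.6948%

Compute the exponent:
-k * t = -0.065 * 58 = -3.77
Remaining concentration:
C = 24.7 * exp(-3.77)
= 24.7 * 0.02305206329
= 0.5693859632 g/L
Extracted = 24.7 - 0.5693859632 = 24.13061404 g/L
Extraction % = 24.13061404 / 24.7 * 100
= 97.6948%


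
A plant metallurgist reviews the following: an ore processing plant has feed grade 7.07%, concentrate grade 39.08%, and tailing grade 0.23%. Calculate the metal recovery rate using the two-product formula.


97.3196%

Using the two-product formula:
R = 100 * c * (f - t) / (f * (c - t))
Numerator = 100 * 39.08 * (7.07 - 0.23)
= 100 * 39.08 * 6.84
= 26730.72
Denominator = 7.07 * (39.08 - 0.23)
= 7.07 * 38.85
= 274.6695
R = 26730.72 / 274.6695
= 97.3196%


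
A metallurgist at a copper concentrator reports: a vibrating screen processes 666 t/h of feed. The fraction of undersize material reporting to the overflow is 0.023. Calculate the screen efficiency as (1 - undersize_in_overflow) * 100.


97.7%

Screen efficiency = (1 - fraction of undersize in overflow) * 100
= (1 - 0.023) * 100
= 0.977 * 100
= 97.7%


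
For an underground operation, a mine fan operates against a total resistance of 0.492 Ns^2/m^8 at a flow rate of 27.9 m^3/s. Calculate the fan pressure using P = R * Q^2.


382.9777 Pa

Compute Q^2:
Q^2 = 27.9^2 = 778.41
Compute pressure:
P = R * Q^2 = 0.492 * 778.41
= 382.9777 Pa


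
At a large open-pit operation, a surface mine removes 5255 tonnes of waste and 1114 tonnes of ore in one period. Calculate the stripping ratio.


Stripping ratio = waste tonnage / ore tonnage
= 5255 / 1114
= 4.7172

4.7172


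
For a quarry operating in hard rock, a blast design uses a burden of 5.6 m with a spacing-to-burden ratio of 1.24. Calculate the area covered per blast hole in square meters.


First, find the spacing:
Spacing = burden * ratio = 5.6 * 1.24
= 6.944 m
Then, calculate the area:
Area = burden * spacing = 5.6 * 6.944
= 38.8864 m^2

38.8864 m^2


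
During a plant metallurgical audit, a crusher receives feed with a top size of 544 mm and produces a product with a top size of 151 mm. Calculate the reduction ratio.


Reduction ratio = feed size / product size
= 544 / 151
= 3.6026

3.6026


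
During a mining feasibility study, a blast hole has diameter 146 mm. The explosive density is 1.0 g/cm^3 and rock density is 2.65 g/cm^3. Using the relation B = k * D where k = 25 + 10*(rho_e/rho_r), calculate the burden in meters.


First, compute k:
rho_e / rho_r = 1.0 / 2.65 = 0.3773584906
k = 25 + 10 * 0.3773584906 = 28.77358491
Then, compute burden:
B = k * D / 1000 = 28.77358491 * 146 / 1000
= 4200.943396 / 1000
= 4.2009 m

4.2009 m


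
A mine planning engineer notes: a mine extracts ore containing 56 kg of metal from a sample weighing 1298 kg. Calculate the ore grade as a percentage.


4.3143%

Ore grade = (metal mass / ore mass) * 100
= (56 / 1298) * 100
= 0.04314329738 * 100
= 4.3143%


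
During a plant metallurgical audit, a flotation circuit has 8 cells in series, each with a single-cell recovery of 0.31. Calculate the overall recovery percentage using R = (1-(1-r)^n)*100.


94.862%

Complement of single-cell recovery:
1 - r = 1 - 0.31 = 0.69
Raise to power n:
(1 - r)^8 = 0.69^8 = 0.05137983744
Overall recovery:
R = (1 - 0.05137983744) * 100
= 94.862%


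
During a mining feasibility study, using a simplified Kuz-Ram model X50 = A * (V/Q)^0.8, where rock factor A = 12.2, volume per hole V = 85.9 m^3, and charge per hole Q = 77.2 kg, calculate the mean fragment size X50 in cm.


Compute V/Q:
V/Q = 85.9 / 77.2 = 1.112694301
Raise to the power 0.8:
(V/Q)^0.8 = 1.112694301^0.8 = 1.08918259
Multiply by A:
X50 = 12.2 * 1.08918259
= 13.288 cm

13.288 cm


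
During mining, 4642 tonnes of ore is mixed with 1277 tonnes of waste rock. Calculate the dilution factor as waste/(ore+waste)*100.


Total material = ore + waste
= 4642 + 1277 = 5919 tonnes
Dilution = waste / total * 100
= 1277 / 5919 * 100
= 0.215745903 * 100
= 21.5746%

21.5746%


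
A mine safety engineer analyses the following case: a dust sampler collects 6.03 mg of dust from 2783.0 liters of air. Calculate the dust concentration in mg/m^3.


Convert liters to m^3: 1 m^3 = 1000 L
Concentration = mass / volume * 1000
= 6.03 / 2783.0 * 1000
= 0.002166726554 * 1000
= 2.1667 mg/m^3

2.1667 mg/m^3


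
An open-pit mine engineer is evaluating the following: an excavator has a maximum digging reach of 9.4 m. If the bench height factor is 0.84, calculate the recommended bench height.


7.896 m

Bench height = reach * factor
= 9.4 * 0.84
= 7.896 m


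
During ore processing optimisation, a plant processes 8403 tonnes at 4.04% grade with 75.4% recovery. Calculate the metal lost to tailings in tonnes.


Total metal in feed:
= 8403 * 4.04 / 100 = 339.4812 tonnes
Metal recovered:
= 339.4812 * 75.4 / 100 = 255.9688248 tonnes
Metal lost to tailings:
= 339.4812 - 255.9688248
= 83.5124 tonnes

83.5124 tonnes


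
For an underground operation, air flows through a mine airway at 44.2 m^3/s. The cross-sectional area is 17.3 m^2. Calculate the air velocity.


2.5549 m/s

Velocity = flow rate / cross-sectional area
= 44.2 / 17.3
= 2.5549 m/s


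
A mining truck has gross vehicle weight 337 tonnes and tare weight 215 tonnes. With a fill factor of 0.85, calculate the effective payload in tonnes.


103.7 tonnes

Maximum payload = gross - tare
= 337 - 215 = 122 tonnes
Effective payload = max payload * fill factor
= 122 * 0.85
= 103.7 tonnes


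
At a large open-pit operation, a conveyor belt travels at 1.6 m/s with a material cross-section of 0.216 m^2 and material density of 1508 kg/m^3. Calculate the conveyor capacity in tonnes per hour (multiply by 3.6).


Volumetric flow = speed * area
= 1.6 * 0.216 = 0.3456 m^3/s
Mass flow = volumetric * density
= 0.3456 * 1508 = 521.1648 kg/s
Convert to t/h: multiply by 3.6
Capacity = 521.1648 * 3.6
= 1876.1933 t/h

1876.1933 t/h


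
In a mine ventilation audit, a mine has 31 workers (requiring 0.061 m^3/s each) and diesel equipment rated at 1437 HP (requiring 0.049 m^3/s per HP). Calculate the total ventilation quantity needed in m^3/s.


72.304 m^3/s

Airflow for workers:
Q_people = 31 * 0.061 = 1.891 m^3/s
Airflow for diesel equipment:
Q_diesel = 1437 * 0.049 = 70.413 m^3/s
Total ventilation:
Q_total = 1.891 + 70.413
= 72.304 m^3/s


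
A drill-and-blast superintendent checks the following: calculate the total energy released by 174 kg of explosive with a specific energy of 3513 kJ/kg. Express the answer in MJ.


Energy = mass * specific_energy / 1000
= 174 * 3513 / 1000
= 611262 / 1000
= 611.262 MJ

611.262 MJ


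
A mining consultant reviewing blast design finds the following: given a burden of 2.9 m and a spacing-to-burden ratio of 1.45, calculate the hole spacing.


Spacing = burden * ratio
= 2.9 * 1.45
= 4.205 m

4.205 m


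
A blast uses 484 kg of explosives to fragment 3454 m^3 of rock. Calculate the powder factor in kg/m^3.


Powder factor = explosive mass / rock volume
= 484 / 3454
= 0.1401 kg/m^3

0.1401 kg/m^3


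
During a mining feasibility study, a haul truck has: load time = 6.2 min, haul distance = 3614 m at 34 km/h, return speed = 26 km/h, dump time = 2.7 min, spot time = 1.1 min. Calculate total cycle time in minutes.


24.7176 min

Convert haul speed to m/min: 34 * 1000/60 = 566.6666667 m/min
Haul time = 3614 / 566.6666667 = 6.377647059 min
Convert return speed to m/min: 26 * 1000/60 = 433.3333333 m/min
Return time = 3614 / 433.3333333 = 8.34 min
Total cycle time:
= 6.2 + 6.377647059 + 2.7 + 8.34 + 1.1
= 24.7176 min


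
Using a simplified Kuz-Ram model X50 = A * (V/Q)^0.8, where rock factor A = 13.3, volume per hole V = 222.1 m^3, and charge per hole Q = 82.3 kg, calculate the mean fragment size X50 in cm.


Compute V/Q:
V/Q = 222.1 / 82.3 = 2.698663426
Raise to the power 0.8:
(V/Q)^0.8 = 2.698663426^0.8 = 2.212681876
Multiply by A:
X50 = 13.3 * 2.212681876
= 29.4287 cm

29.4287 cm


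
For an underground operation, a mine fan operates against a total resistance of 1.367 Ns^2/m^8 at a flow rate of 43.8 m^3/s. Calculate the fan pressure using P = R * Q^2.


2622.5075 Pa

Compute Q^2:
Q^2 = 43.8^2 = 1918.44
Compute pressure:
P = R * Q^2 = 1.367 * 1918.44
= 2622.5075 Pa


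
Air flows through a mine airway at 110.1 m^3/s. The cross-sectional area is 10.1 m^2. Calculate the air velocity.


10.901 m/s

Velocity = flow rate / cross-sectional area
= 110.1 / 10.1
= 10.901 m/s


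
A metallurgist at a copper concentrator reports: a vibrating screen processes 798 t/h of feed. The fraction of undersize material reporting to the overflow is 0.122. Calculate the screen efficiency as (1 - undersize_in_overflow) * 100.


87.8%

Screen efficiency = (1 - fraction of undersize in overflow) * 100
= (1 - 0.122) * 100
= 0.878 * 100
= 87.8%


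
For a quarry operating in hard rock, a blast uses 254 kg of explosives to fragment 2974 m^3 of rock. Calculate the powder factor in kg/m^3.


Powder factor = explosive mass / rock volume
= 254 / 2974
= 0.0854 kg/m^3

0.0854 kg/m^3


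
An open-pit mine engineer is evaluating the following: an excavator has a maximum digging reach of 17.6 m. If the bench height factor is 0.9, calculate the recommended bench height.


Bench height = reach * factor
= 17.6 * 0.9
= 15.84 m

15.84 m


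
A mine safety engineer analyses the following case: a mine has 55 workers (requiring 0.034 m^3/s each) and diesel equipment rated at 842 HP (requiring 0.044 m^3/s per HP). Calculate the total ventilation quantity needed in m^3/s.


38.918 m^3/s

Airflow for workers:
Q_people = 55 * 0.034 = 1.87 m^3/s
Airflow for diesel equipment:
Q_diesel = 842 * 0.044 = 37.048 m^3/s
Total ventilation:
Q_total = 1.87 + 37.048
= 38.918 m^3/s


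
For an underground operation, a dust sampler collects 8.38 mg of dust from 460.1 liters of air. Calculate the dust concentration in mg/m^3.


Convert liters to m^3: 1 m^3 = 1000 L
Concentration = mass / volume * 1000
= 8.38 / 460.1 * 1000
= 0.01821343186 * 1000
= 18.2134 mg/m^3

18.2134 mg/m^3


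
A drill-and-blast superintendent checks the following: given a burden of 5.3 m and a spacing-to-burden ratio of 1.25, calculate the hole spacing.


6.625 m

Spacing = burden * ratio
= 5.3 * 1.25
= 6.625 m


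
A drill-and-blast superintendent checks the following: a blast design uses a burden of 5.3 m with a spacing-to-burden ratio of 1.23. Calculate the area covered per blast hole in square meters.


First, find the spacing:
Spacing = burden * ratio = 5.3 * 1.23
= 6.519 m
Then, calculate the area:
Area = burden * spacing = 5.3 * 6.519
= 34.5507 m^2

34.5507 m^2


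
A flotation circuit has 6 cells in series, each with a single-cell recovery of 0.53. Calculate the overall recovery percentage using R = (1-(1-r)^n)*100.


Complement of single-cell recovery:
1 - r = 1 - 0.53 = 0.47
Raise to power n:
(1 - r)^6 = 0.47^6 = 0.01077921533
Overall recovery:
R = (1 - 0.01077921533) * 100
= 98.9221%

98.9221%


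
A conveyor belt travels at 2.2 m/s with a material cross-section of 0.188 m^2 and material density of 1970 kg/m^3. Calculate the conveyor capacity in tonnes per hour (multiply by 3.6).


Volumetric flow = speed * area
= 2.2 * 0.188 = 0.4136 m^3/s
Mass flow = volumetric * density
= 0.4136 * 1970 = 814.792 kg/s
Convert to t/h: multiply by 3.6
Capacity = 814.792 * 3.6
= 2933.2512 t/h

2933.2512 t/h


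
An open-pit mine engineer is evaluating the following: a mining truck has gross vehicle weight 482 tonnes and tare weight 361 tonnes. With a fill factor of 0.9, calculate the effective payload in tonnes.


Maximum payload = gross - tare
= 482 - 361 = 121 tonnes
Effective payload = max payload * fill factor
= 121 * 0.9
= 108.9 tonnes

108.9 tonnes


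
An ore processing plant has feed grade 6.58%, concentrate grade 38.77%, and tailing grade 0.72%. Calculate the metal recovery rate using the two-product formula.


90.7429%

Using the two-product formula:
R = 100 * c * (f - t) / (f * (c - t))
Numerator = 100 * 38.77 * (6.58 - 0.72)
= 100 * 38.77 * 5.86
= 22719.22
Denominator = 6.58 * (38.77 - 0.72)
= 6.58 * 38.05
= 250.369
R = 22719.22 / 250.369
= 90.7429%


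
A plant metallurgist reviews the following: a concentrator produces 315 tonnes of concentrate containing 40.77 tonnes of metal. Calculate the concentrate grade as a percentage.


Grade = (metal in concentrate / concentrate mass) * 100
= (40.77 / 315) * 100
= 0.1294285714 * 100
= 12.9429%

12.9429%


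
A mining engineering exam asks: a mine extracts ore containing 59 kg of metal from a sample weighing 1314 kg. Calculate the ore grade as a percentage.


Ore grade = (metal mass / ore mass) * 100
= (59 / 1314) * 100
= 0.04490106545 * 100
= 4.4901%

4.4901%


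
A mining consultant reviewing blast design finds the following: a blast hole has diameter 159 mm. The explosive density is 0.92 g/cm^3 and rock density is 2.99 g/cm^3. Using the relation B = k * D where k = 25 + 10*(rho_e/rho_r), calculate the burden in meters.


4.4642 m

First, compute k:
rho_e / rho_r = 0.92 / 2.99 = 0.3076923077
k = 25 + 10 * 0.3076923077 = 28.07692308
Then, compute burden:
B = k * D / 1000 = 28.07692308 * 159 / 1000
= 4464.230769 / 1000
= 4.4642 m


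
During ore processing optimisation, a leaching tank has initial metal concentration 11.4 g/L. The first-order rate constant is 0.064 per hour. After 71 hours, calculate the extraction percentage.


Compute the exponent:
-k * t = -0.064 * 71 = -4.544
Remaining concentration:
C = 11.4 * exp(-4.544)
= 11.4 * 0.0106307982
= 0.1211910995 g/L
Extracted = 11.4 - 0.1211910995 = 11.2788089 g/L
Extraction % = 11.2788089 / 11.4 * 100
= 98.9369%

98.9369%


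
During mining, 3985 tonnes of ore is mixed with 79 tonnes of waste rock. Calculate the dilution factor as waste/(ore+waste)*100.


1.9439%

Total material = ore + waste
= 3985 + 79 = 4064 tonnes
Dilution = waste / total * 100
= 79 / 4064 * 100
= 0.01943897638 * 100
= 1.9439%


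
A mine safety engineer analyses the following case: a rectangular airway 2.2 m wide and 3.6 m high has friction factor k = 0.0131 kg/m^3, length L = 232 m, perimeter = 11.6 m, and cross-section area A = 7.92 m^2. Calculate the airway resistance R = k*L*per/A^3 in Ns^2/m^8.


0.071 Ns^2/m^8

Compute the numerator:
k * L * per = 0.0131 * 232 * 11.6
= 35.25472
Compute the denominator:
A^3 = 7.92^3 = 496.793088
Resistance:
R = 35.25472 / 496.793088
= 0.071 Ns^2/m^8


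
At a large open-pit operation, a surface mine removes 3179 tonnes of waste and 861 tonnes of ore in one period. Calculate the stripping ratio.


Stripping ratio = waste tonnage / ore tonnage
= 3179 / 861
= 3.6922

3.6922


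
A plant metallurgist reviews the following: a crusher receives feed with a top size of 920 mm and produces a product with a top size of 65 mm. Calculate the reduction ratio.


14.1538

Reduction ratio = feed size / product size
= 920 / 65
= 14.1538


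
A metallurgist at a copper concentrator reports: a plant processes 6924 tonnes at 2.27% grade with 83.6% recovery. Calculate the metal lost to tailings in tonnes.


25.7767 tonnes

Total metal in feed:
= 6924 * 2.27 / 100 = 157.1748 tonnes
Metal recovered:
= 157.1748 * 83.6 / 100 = 131.3981328 tonnes
Metal lost to tailings:
= 157.1748 - 131.3981328
= 25.7767 tonnes


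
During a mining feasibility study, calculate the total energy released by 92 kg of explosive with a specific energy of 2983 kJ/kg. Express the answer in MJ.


Energy = mass * specific_energy / 1000
= 92 * 2983 / 1000
= 274436 / 1000
= 274.436 MJ

274.436 MJ


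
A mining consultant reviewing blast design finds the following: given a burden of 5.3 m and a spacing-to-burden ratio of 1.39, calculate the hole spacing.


7.367 m

Spacing = burden * ratio
= 5.3 * 1.39
= 7.367 m


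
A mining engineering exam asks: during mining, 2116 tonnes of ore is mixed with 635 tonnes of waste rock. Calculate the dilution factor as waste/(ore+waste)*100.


Total material = ore + waste
= 2116 + 635 = 2751 tonnes
Dilution = waste / total * 100
= 635 / 2751 * 100
= 0.2308251545 * 100
= 23.0825%

23.0825%


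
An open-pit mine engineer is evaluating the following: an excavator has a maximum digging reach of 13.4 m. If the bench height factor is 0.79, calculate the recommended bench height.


Bench height = reach * factor
= 13.4 * 0.79
= 10.586 m

10.586 m


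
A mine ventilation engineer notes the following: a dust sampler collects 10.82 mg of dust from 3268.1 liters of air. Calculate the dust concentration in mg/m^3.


3.3108 mg/m^3

Convert liters to m^3: 1 m^3 = 1000 L
Concentration = mass / volume * 1000
= 10.82 / 3268.1 * 1000
= 0.003310792203 * 1000
= 3.3108 mg/m^3


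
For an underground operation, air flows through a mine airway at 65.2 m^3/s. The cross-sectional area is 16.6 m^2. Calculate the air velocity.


Velocity = flow rate / cross-sectional area
= 65.2 / 16.6
= 3.9277 m/s

3.9277 m/s


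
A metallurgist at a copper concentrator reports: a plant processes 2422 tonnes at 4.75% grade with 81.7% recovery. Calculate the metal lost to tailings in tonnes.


21.0532 tonnes

Total metal in feed:
= 2422 * 4.75 / 100 = 115.045 tonnes
Metal recovered:
= 115.045 * 81.7 / 100 = 93.991765 tonnes
Metal lost to tailings:
= 115.045 - 93.991765
= 21.0532 tonnes


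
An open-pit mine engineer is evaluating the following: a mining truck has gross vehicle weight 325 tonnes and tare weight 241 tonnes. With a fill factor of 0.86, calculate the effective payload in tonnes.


Maximum payload = gross - tare
= 325 - 241 = 84 tonnes
Effective payload = max payload * fill factor
= 84 * 0.86
= 72.24 tonnes

72.24 tonnes


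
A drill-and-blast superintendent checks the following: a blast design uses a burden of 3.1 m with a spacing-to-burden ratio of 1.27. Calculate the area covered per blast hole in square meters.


First, find the spacing:
Spacing = burden * ratio = 3.1 * 1.27
= 3.937 m
Then, calculate the area:
Area = burden * spacing = 3.1 * 3.937
= 12.2047 m^2

12.2047 m^2


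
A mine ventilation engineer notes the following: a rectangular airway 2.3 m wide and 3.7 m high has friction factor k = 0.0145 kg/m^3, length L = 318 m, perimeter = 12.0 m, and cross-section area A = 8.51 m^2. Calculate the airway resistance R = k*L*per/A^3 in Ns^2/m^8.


Compute the numerator:
k * L * per = 0.0145 * 318 * 12.0
= 55.332
Compute the denominator:
A^3 = 8.51^3 = 616.295051
Resistance:
R = 55.332 / 616.295051
= 0.0898 Ns^2/m^8

0.0898 Ns^2/m^8


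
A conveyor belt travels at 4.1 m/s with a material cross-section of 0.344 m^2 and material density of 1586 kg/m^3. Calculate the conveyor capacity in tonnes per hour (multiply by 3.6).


Volumetric flow = speed * area
= 4.1 * 0.344 = 1.4104 m^3/s
Mass flow = volumetric * density
= 1.4104 * 1586 = 2236.8944 kg/s
Convert to t/h: multiply by 3.6
Capacity = 2236.8944 * 3.6
= 8052.8198 t/h

8052.8198 t/h


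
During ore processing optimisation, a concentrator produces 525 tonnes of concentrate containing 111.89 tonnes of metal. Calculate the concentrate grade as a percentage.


21.3124%

Grade = (metal in concentrate / concentrate mass) * 100
= (111.89 / 525) * 100
= 0.2131238095 * 100
= 21.3124%


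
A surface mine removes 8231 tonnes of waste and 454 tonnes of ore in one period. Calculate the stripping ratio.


Stripping ratio = waste tonnage / ore tonnage
= 8231 / 454
= 18.13

18.13


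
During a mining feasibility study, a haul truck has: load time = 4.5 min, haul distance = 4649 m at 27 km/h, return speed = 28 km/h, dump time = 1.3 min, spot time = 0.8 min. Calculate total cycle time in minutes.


26.8933 min

Convert haul speed to m/min: 27 * 1000/60 = 450 m/min
Haul time = 4649 / 450 = 10.33111111 min
Convert return speed to m/min: 28 * 1000/60 = 466.6666667 m/min
Return time = 4649 / 466.6666667 = 9.962142857 min
Total cycle time:
= 4.5 + 10.33111111 + 1.3 + 9.962142857 + 0.8
= 26.8933 min
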